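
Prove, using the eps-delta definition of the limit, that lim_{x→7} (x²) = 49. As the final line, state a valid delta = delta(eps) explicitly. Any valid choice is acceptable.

delta = min(1, eps/15)

Let eps > 0 be given. We seek delta > 0 with 0 < |x − 7| < delta ⇒ |x² − 49| < eps.
Factor: x² − 49 = (x − 7)(x + 7), so |x² − 49| = |x − 7|·|x + 7|.
Impose delta ≤ 1 so that |x| < 8; then |x + 7| ≤ 15.
Hence |x² − 49| ≤ 15|x − 7|, which is < eps once |x − 7| < eps/15.
Take delta = min(1, eps/15). If 0 < |x − 7| < delta then both bounds hold and |x² − 49| ≤ 15|x − 7| < 15·(eps/15) = eps.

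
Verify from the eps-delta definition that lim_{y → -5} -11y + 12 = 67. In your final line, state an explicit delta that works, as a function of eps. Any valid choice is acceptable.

Fix eps > 0. We need delta > 0 so that 0 < |y + 5| < delta implies |(-11y + 12) − 67| < eps.
Since (-11y + 12) − 67 = -11(y + 5), we have |(-11y + 12) − 67| = 11|y + 5|.
So 11|y + 5| < eps exactly when |y + 5| < eps/11.
Take delta = eps/11. If 0 < |y + 5| < delta then |(-11y + 12) − 67| = 11|y + 5| < 11·(eps/11) = eps.

delta = eps/11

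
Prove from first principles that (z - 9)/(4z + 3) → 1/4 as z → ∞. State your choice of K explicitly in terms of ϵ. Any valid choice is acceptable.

K = (39/16)/ϵ

Let ϵ > 0. We seek K > 0 such that z > K implies |(z - 9)/(4z + 3) − (1/4)| < ϵ.
(z - 9)/(4z + 3) − (1/4) = (4(z - 9) − (4z + 3)) / (4(4z + 3)) = -39/(4(4z + 3)).
For z > 0 we have 4z + 3 > 4z, so |(z - 9)/(4z + 3) − (1/4)| = 39/(4(4z + 3)) < 39/(4·4z) = (39/16)/z.
Thus |(z - 9)/(4z + 3) − (1/4)| < ϵ whenever z > (39/16)/ϵ.
Take K = (39/16)/ϵ. If z > K then |(z - 9)/(4z + 3) − (1/4)| < (39/16)/z < ϵ.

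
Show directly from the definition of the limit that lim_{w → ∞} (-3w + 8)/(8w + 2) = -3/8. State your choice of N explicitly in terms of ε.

N = (35/32)/ε

Let ε > 0 be given. We seek N > 0 such that w > N implies |(-3w + 8)/(8w + 2) + 3/8| < ε.
(-3w + 8)/(8w + 2) + 3/8 = (8(-3w + 8) − (-3)(8w + 2)) / (8(8w + 2)) = 70/(8(8w + 2)).
For w > 0 we have 8w + 2 > 8w, so |(-3w + 8)/(8w + 2) + 3/8| = 70/(8(8w + 2)) < 70/(8·8w) = (35/32)/w.
Thus |(-3w + 8)/(8w + 2) + 3/8| < ε whenever w > (35/32)/ε.
Take N = (35/32)/ε. If w > N then |(-3w + 8)/(8w + 2) + 3/8| < (35/32)/w < ε.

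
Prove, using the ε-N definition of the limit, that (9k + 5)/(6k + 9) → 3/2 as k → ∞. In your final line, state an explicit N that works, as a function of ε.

Let ε > 0. For k ≥ 1, |(9k + 5)/(6k + 9) − (3/2)| = |-51|/(6(6k + 9)) = 51/(6(6k + 9)).
Since 6k + 9 ≥ 6k for k ≥ 1, this is ≤ 51/(6·6k) = (17/12)/k.
So |(9k + 5)/(6k + 9) − (3/2)| < ε whenever k > (17/12)/ε.
Take N = (17/12)/ε. If k > N then |(9k + 5)/(6k + 9) − (3/2)| ≤ (17/12)/k < ε.

N = (17/12)/ε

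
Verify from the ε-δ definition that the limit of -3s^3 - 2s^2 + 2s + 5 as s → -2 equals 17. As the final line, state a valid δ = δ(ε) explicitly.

δ = min(1, ε/45)

Let ε > 0 be given. We want δ > 0 such that 0 < |s + 2| < δ implies |(-3s^3 - 2s^2 + 2s + 5) − 17| < ε.
(-3s^3 - 2s^2 + 2s + 5) − 17 = -3s^3 - 2s^2 + 2s - 12 = (s + 2)(-3s^2 + 4s - 6).
So |(-3s^3 - 2s^2 + 2s + 5) − 17| = |s + 2|·|-3s^2 + 4s - 6|.
Require δ ≤ 1. Then |s + 2| < 1 gives |s| < 3, and by the triangle inequality |-3s^2 + 4s - 6| ≤ 3·3^2 + 4·3 + 6 = 45.
Hence |(-3s^3 - 2s^2 + 2s + 5) − 17| ≤ 45|s + 2| < ε provided |s + 2| < ε/45.
Take δ = min(1, ε/45). Then 0 < |s + 2| < δ gives both |s + 2| < 1 and |s + 2| < ε/45, so |(-3s^3 - 2s^2 + 2s + 5) − 17| < ε.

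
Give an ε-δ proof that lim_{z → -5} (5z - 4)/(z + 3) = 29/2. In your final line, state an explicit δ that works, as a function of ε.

δ = min(1, (2/19)ε)

Fix ε > 0. We want δ > 0 with 0 < |z + 5| < δ ⇒ |(5z - 4)/(z + 3) − (29/2)| < ε.
Combining over a common denominator, (5z - 4)/(z + 3) − (29/2) = [(5z - 4)·(-2) − (-29)·(z + 3)] / [(-2)·(z + 3)] = 19(z + 5) / ((-2)(z + 3)).
So |(5z - 4)/(z + 3) − (29/2)| = 19|z + 5| / (2·|z + 3|).
Require δ ≤ 1, so |z + 3| ≥ |-2| − |z + 5| > 2 − 1 = 1.
Hence |(5z - 4)/(z + 3) − (29/2)| < 19|z + 5|/(2·1) = (19/2)|z + 5|, which is < ε once |z + 5| < (2/19)ε.
Take δ = min(1, (2/19)ε). Then 0 < |z + 5| < δ forces both bounds, so |(5z - 4)/(z + 3) − (29/2)| < ε.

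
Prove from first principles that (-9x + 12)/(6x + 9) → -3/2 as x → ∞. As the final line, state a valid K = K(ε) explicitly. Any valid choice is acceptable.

K = (17/4)/ε

Let ε > 0 be given. We seek K > 0 such that x > K implies |(-9x + 12)/(6x + 9) + 3/2| < ε.
(-9x + 12)/(6x + 9) + 3/2 = (6(-9x + 12) − (-9)(6x + 9)) / (6(6x + 9)) = 153/(6(6x + 9)).
For x > 0 we have 6x + 9 > 6x, so |(-9x + 12)/(6x + 9) + 3/2| = 153/(6(6x + 9)) < 153/(6·6x) = (17/4)/x.
Thus |(-9x + 12)/(6x + 9) + 3/2| < ε whenever x > (17/4)/ε.
Take K = (17/4)/ε. If x > K then |(-9x + 12)/(6x + 9) + 3/2| < (17/4)/x < ε.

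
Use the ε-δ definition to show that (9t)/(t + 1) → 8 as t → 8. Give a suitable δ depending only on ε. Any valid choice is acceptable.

Let ε > 0. We want δ > 0 with 0 < |t − 8| < δ ⇒ |(9t)/(t + 1) − 8| < ε.
Combining over a common denominator, (9t)/(t + 1) − 8 = [(9t)·9 − 72·(t + 1)] / [9·(t + 1)] = 9(t − 8) / (9(t + 1)).
So |(9t)/(t + 1) − 8| = 9|t − 8| / (9·|t + 1|).
Restrict δ ≤ 9/2. Then |t − 8| < 9/2 gives |t + 1| = |(t − 8) + 9| ≥ 9 − 9/2 = 9/2.
Hence |(9t)/(t + 1) − 8| < 9|t − 8|/(9·(9/2)) = (2/9)|t − 8|, which is < ε once |t − 8| < (9/2)ε.
Take δ = min(9/2, (9/2)ε). Then 0 < |t − 8| < δ forces both bounds, so |(9t)/(t + 1) − 8| < ε.

δ = min(9/2, (9/2)ε)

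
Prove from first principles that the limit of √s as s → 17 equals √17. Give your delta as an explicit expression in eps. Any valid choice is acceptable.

Fix eps > 0. We want delta > 0 such that 0 < |s − 17| < delta implies |√s − √17| < eps.
Multiplying by the conjugate, |√s − √17| = |s − 17|/(√s + √17).
Restrict delta ≤ 17 so that |s − 17| < 17 forces s > 0, and then √s + √17 > √17.
Hence |√s − √17| < |s − 17|/√17, which is < eps once |s − 17| < √17·eps.
Take delta = min(17, √17·eps). If 0 < |s − 17| < delta then s > 0 and |√s − √17| < |s − 17|/√17 < eps.

delta = min(17, √17·eps)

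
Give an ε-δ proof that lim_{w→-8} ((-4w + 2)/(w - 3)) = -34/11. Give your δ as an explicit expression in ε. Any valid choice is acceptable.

δ = min(11/2, (121/20)ε)

Let ε > 0 be given. We want δ > 0 with 0 < |w + 8| < δ ⇒ |(-4w + 2)/(w - 3) + 34/11| < ε.
Combining over a common denominator, (-4w + 2)/(w - 3) + 34/11 = [(-4w + 2)·(-11) − 34·(w - 3)] / [(-11)·(w - 3)] = 10(w + 8) / ((-11)(w - 3)).
So |(-4w + 2)/(w - 3) + 34/11| = 10|w + 8| / (11·|w − 3|).
Require δ ≤ 11/2, so |w − 3| ≥ |-11| − |w + 8| > 11 − 11/2 = 11/2.
Hence |(-4w + 2)/(w - 3) + 34/11| < 10|w + 8|/(11·(11/2)) = (20/121)|w + 8|, which is < ε once |w + 8| < (121/20)ε.
Take δ = min(11/2, (121/20)ε). Then 0 < |w + 8| < δ forces both bounds, so |(-4w + 2)/(w - 3) + 34/11| < ε.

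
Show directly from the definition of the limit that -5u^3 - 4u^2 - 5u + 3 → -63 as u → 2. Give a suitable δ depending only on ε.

δ = min(1, ε/120)

Suppose ε > 0. We want δ > 0 such that 0 < |u − 2| < δ implies |(-5u^3 - 4u^2 - 5u + 3) + 63| < ε.
(-5u^3 - 4u^2 - 5u + 3) + 63 = -5u^3 - 4u^2 - 5u + 66 = (u − 2)(-5u^2 - 14u - 33).
So |(-5u^3 - 4u^2 - 5u + 3) + 63| = |u − 2|·|-5u^2 - 14u - 33|.
Assume first that |u − 2| < 1, so |u| < 3. Then |-5u^2 - 14u - 33| ≤ 5·3^2 + 14·3 + 33 = 120.
Hence |(-5u^3 - 4u^2 - 5u + 3) + 63| ≤ 120|u − 2| < ε provided |u − 2| < ε/120.
Choosing δ = min(1, ε/120) ensures both conditions, hence |(-5u^3 - 4u^2 - 5u + 3) + 63| < ε.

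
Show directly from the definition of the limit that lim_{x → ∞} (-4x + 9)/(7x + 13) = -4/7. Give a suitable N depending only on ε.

Fix ε > 0. We seek N > 0 such that x > N implies |(-4x + 9)/(7x + 13) + 4/7| < ε.
(-4x + 9)/(7x + 13) + 4/7 = (7(-4x + 9) − (-4)(7x + 13)) / (7(7x + 13)) = 115/(7(7x + 13)).
For x > 0 we have 7x + 13 > 7x, so |(-4x + 9)/(7x + 13) + 4/7| = 115/(7(7x + 13)) < 115/(7·7x) = (115/49)/x.
Thus |(-4x + 9)/(7x + 13) + 4/7| < ε whenever x > (115/49)/ε.
Take N = (115/49)/ε. If x > N then |(-4x + 9)/(7x + 13) + 4/7| < (115/49)/x < ε.

N = (115/49)/ε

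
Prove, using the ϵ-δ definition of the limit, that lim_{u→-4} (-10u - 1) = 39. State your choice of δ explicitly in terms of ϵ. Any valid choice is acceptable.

Suppose ϵ > 0. We need δ > 0 so that 0 < |u + 4| < δ implies |(-10u - 1) − 39| < ϵ.
|(-10u - 1) − 39| = |-10u - 40| = 10|u + 4|.
Thus it suffices that |u + 4| < ϵ/10.
Take δ = ϵ/10. If 0 < |u + 4| < δ then |(-10u - 1) − 39| = 10|u + 4| < 10·(ϵ/10) = ϵ.

δ = ϵ/10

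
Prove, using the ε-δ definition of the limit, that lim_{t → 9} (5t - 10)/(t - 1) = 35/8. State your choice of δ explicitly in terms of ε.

δ = min(4, (32/5)ε)

Let ε > 0 be given. We want δ > 0 with 0 < |t − 9| < δ ⇒ |(5t - 10)/(t - 1) − (35/8)| < ε.
Combining over a common denominator, (5t - 10)/(t - 1) − (35/8) = [(5t - 10)·8 − 35·(t - 1)] / [8·(t - 1)] = 5(t − 9) / (8(t - 1)).
So |(5t - 10)/(t - 1) − (35/8)| = 5|t − 9| / (8·|t − 1|).
Require δ ≤ 4, so |t − 1| ≥ |8| − |t − 9| > 8 − 4 = 4.
Hence |(5t - 10)/(t - 1) − (35/8)| < 5|t − 9|/(8·4) = (5/32)|t − 9|, which is < ε once |t − 9| < (32/5)ε.
Take δ = min(4, (32/5)ε). Then 0 < |t − 9| < δ forces both bounds, so |(5t - 10)/(t - 1) − (35/8)| < ε.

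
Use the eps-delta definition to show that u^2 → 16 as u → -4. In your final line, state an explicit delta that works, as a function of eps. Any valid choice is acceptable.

delta = min(2, eps/10)

Let eps > 0 be given. We seek delta > 0 with 0 < |u + 4| < delta ⇒ |u^2 − 16| < eps.
Factor: u^2 − 16 = (u + 4)(u - 4), so |u^2 − 16| = |u + 4|·|u - 4|.
Impose delta ≤ 2 so that |u| < 6; then |u - 4| ≤ 10.
Hence |u^2 − 16| ≤ 10|u + 4|, which is < eps once |u + 4| < eps/10.
Take delta = min(2, eps/10). If 0 < |u + 4| < delta then both bounds hold and |u^2 − 16| ≤ 10|u + 4| < 10·(eps/10) = eps.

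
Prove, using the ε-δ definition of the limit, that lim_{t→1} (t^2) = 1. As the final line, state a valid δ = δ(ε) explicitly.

Fix ε > 0. We seek δ > 0 with 0 < |t − 1| < δ ⇒ |t^2 − 1| < ε.
Factor: t^2 − 1 = (t − 1)(t + 1), so |t^2 − 1| = |t − 1|·|t + 1|.
Impose δ ≤ 1 so that |t| < 2; then |t + 1| ≤ 3.
Hence |t^2 − 1| ≤ 3|t − 1|, which is < ε once |t − 1| < ε/3.
Take δ = min(1, ε/3). If 0 < |t − 1| < δ then both bounds hold and |t^2 − 1| ≤ 3|t − 1| < 3·(ε/3) = ε.

δ = min(1, ε/3)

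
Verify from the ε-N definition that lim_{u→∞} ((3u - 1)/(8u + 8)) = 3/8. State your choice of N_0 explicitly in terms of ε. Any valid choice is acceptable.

Let ε > 0 be given. We seek N_0 > 0 such that u > N_0 implies |(3u - 1)/(8u + 8) − (3/8)| < ε.
(3u - 1)/(8u + 8) − (3/8) = (8(3u - 1) − 3(8u + 8)) / (8(8u + 8)) = -32/(8(8u + 8)).
For u > 0 we have 8u + 8 > 8u, so |(3u - 1)/(8u + 8) − (3/8)| = 32/(8(8u + 8)) < 32/(8·8u) = (1/2)/u.
Thus |(3u - 1)/(8u + 8) − (3/8)| < ε whenever u > (1/2)/ε.
Take N_0 = (1/2)/ε. If u > N_0 then |(3u - 1)/(8u + 8) − (3/8)| < (1/2)/u < ε.

N_0 = (1/2)/ε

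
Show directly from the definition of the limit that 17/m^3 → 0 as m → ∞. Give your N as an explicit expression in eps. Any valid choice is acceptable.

N = (17/eps)^{1/3}

Let eps > 0 be given. For m ≥ 1, |17/m^3 − 0| = 17/m^3.
17/m^3 < eps ⇔ m^3 > 17/eps ⇔ m > (17/eps)^{1/3}.
Take N = (17/eps)^{1/3}. Then m > N implies 17/m^3 < eps.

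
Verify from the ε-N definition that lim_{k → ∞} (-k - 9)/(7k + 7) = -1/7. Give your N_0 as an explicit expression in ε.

N_0 = (8/7)/ε

Let ε > 0. For k ≥ 1, |(-k - 9)/(7k + 7) + 1/7| = |-56|/(7(7k + 7)) = 56/(7(7k + 7)).
Since 7k + 7 ≥ 7k for k ≥ 1, this is ≤ 56/(7·7k) = (8/7)/k.
So |(-k - 9)/(7k + 7) + 1/7| < ε whenever k > (8/7)/ε.
Take N_0 = (8/7)/ε. If k > N_0 then |(-k - 9)/(7k + 7) + 1/7| ≤ (8/7)/k < ε.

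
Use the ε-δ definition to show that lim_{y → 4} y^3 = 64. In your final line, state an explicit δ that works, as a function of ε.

Suppose ε > 0. We seek δ > 0 with 0 < |y − 4| < δ ⇒ |y^3 − 64| < ε.
Factor: y^3 − 64 = (y − 4)(y^2 + 4y + 16), so |y^3 − 64| = |y − 4|·|y^2 + 4y + 16|.
Impose δ ≤ 1 so that |y| < 5; then |y^2 + 4y + 16| ≤ 61.
Hence |y^3 − 64| ≤ 61|y − 4|, which is < ε once |y − 4| < ε/61.
Take δ = min(1, ε/61). If 0 < |y − 4| < δ then both bounds hold and |y^3 − 64| ≤ 61|y − 4| < 61·(ε/61) = ε.

δ = min(1, ε/61)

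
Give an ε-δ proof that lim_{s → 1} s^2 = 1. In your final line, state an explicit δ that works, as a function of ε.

Let ε > 0. We seek δ > 0 with 0 < |s − 1| < δ ⇒ |s^2 − 1| < ε.
Factor: s^2 − 1 = (s − 1)(s + 1), so |s^2 − 1| = |s − 1|·|s + 1|.
Restrict δ ≤ 1. Then |s − 1| < 1 gives |s| < 2, so by the triangle inequality |s + 1| ≤ 2 + 1 = 3.
Hence |s^2 − 1| ≤ 3|s − 1|, which is < ε once |s − 1| < ε/3.
Take δ = min(1, ε/3). If 0 < |s − 1| < δ then both bounds hold and |s^2 − 1| ≤ 3|s − 1| < 3·(ε/3) = ε.

δ = min(1, ε/3)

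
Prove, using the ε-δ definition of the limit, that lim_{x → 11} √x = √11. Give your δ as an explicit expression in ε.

δ = min(11, √11·ε)

Fix ε > 0. We want δ > 0 such that 0 < |x − 11| < δ implies |√x − √11| < ε.
Rationalise: √x − √11 = (x − 11)/(√x + √11), so |√x − √11| = |x − 11|/(√x + √11).
Restrict δ ≤ 11 so that |x − 11| < 11 forces x > 0, and then √x + √11 > √11.
Hence |√x − √11| < |x − 11|/√11, which is < ε once |x − 11| < √11·ε.
Take δ = min(11, √11·ε). If 0 < |x − 11| < δ then x > 0 and |√x − √11| < |x − 11|/√11 < ε.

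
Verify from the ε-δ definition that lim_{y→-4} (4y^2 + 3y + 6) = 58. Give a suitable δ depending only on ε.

Let ε > 0. We want δ > 0 such that 0 < |y + 4| < δ implies |(4y^2 + 3y + 6) − 58| < ε.
(4y^2 + 3y + 6) − 58 = 4y^2 + 3y - 52 = (y + 4)(4y - 13).
So |(4y^2 + 3y + 6) − 58| = |y + 4|·|4y - 13|.
Assume first that |y + 4| < 1, so |y| < 5. Then |4y - 13| ≤ 4·5 + 13 = 33.
Hence |(4y^2 + 3y + 6) − 58| ≤ 33|y + 4| < ε provided |y + 4| < ε/33.
Choosing δ = min(1, ε/33) ensures both conditions, hence |(4y^2 + 3y + 6) − 58| < ε.

δ = min(1, ε/33)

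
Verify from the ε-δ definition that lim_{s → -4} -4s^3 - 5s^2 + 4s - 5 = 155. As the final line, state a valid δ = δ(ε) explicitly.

Fix ε > 0. We want δ > 0 such that 0 < |s + 4| < δ implies |(-4s^3 - 5s^2 + 4s - 5) − 155| < ε.
(-4s^3 - 5s^2 + 4s - 5) − 155 = -4s^3 - 5s^2 + 4s - 160 = (s + 4)(-4s^2 + 11s - 40).
So |(-4s^3 - 5s^2 + 4s - 5) − 155| = |s + 4|·|-4s^2 + 11s - 40|.
Require δ ≤ 1. Then |s + 4| < 1 gives |s| < 5, and by the triangle inequality |-4s^2 + 11s - 40| ≤ 4·5^2 + 11·5 + 40 = 195.
Hence |(-4s^3 - 5s^2 + 4s - 5) − 155| ≤ 195|s + 4| < ε provided |s + 4| < ε/195.
Take δ = min(1, ε/195). Then 0 < |s + 4| < δ gives both |s + 4| < 1 and |s + 4| < ε/195, so |(-4s^3 - 5s^2 + 4s - 5) − 155| < ε.

δ = min(1, ε/195)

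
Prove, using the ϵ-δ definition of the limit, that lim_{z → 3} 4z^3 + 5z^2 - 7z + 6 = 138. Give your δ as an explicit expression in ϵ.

Let ϵ > 0. We want δ > 0 such that 0 < |z − 3| < δ implies |(4z^3 + 5z^2 - 7z + 6) − 138| < ϵ.
(4z^3 + 5z^2 - 7z + 6) − 138 = 4z^3 + 5z^2 - 7z - 132 = (z − 3)(4z^2 + 17z + 44).
So |(4z^3 + 5z^2 - 7z + 6) − 138| = |z − 3|·|4z^2 + 17z + 44|.
Require δ ≤ 2. Then |z − 3| < 2 gives |z| < 5, and by the triangle inequality |4z^2 + 17z + 44| ≤ 4·5^2 + 17·5 + 44 = 229.
Hence |(4z^3 + 5z^2 - 7z + 6) − 138| ≤ 229|z − 3| < ϵ provided |z − 3| < ϵ/229.
Take δ = min(2, ϵ/229). Then 0 < |z − 3| < δ gives both |z − 3| < 2 and |z − 3| < ϵ/229, so |(4z^3 + 5z^2 - 7z + 6) − 138| < ϵ.

δ = min(2, ϵ/229)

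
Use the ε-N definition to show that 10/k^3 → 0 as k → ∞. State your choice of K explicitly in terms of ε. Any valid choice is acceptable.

Let ε > 0 be given. For k ≥ 1, |10/k^3 − 0| = 10/k^3.
10/k^3 < ε ⇔ k^3 > 10/ε ⇔ k > (10/ε)^{1/3}.
Take K = (10/ε)^{1/3}. Then k > K implies 10/k^3 < ε.

K = (10/ε)^{1/3}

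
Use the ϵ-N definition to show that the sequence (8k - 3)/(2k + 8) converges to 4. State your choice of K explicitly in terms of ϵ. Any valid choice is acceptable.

K = (35/2)/ϵ

Fix ϵ > 0. For k ≥ 1, |(8k - 3)/(2k + 8) − 4| = |-70|/(2(2k + 8)) = 70/(2(2k + 8)).
Since 2k + 8 ≥ 2k for k ≥ 1, this is ≤ 70/(2·2k) = (35/2)/k.
So |(8k - 3)/(2k + 8) − 4| < ϵ whenever k > (35/2)/ϵ.
Take K = (35/2)/ϵ. If k > K then |(8k - 3)/(2k + 8) − 4| ≤ (35/2)/k < ϵ.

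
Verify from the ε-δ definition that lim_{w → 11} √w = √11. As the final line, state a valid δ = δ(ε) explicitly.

δ = min(11, √11·ε)

Let ε > 0 be given. We want δ > 0 such that 0 < |w − 11| < δ implies |√w − √11| < ε.
Rationalise: √w − √11 = (w − 11)/(√w + √11), so |√w − √11| = |w − 11|/(√w + √11).
Restrict δ ≤ 11 so that |w − 11| < 11 forces w > 0, and then √w + √11 > √11.
Hence |√w − √11| < |w − 11|/√11, which is < ε once |w − 11| < √11·ε.
Take δ = min(11, √11·ε). If 0 < |w − 11| < δ then w > 0 and |√w − √11| < |w − 11|/√11 < ε.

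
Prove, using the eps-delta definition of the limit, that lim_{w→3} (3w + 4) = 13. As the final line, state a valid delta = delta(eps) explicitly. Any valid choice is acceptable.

delta = eps/3

Let eps > 0 be given. We need delta > 0 so that 0 < |w − 3| < delta implies |(3w + 4) − 13| < eps.
|(3w + 4) − 13| = |3w - 9| = 3|w − 3|.
So 3|w − 3| < eps exactly when |w − 3| < eps/3.
Choosing delta = eps/3 gives |(3w + 4) − 13| = 3|w − 3| < eps whenever |w − 3| < delta.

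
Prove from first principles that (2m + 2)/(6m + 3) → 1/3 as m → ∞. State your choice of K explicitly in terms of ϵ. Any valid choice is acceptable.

Fix ϵ > 0. For m ≥ 1, |(2m + 2)/(6m + 3) − (1/3)| = |6|/(6(6m + 3)) = 6/(6(6m + 3)).
Since 6m + 3 ≥ 6m for m ≥ 1, this is ≤ 6/(6·6m) = (1/6)/m.
So |(2m + 2)/(6m + 3) − (1/3)| < ϵ whenever m > (1/6)/ϵ.
Take K = (1/6)/ϵ. If m > K then |(2m + 2)/(6m + 3) − (1/3)| ≤ (1/6)/m < ϵ.

K = (1/6)/ϵ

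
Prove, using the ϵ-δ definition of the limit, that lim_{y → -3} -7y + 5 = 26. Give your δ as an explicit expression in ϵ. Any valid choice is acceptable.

δ = ϵ/7

Let ϵ > 0. We need δ > 0 so that 0 < |y + 3| < δ implies |(-7y + 5) − 26| < ϵ.
Since (-7y + 5) − 26 = -7(y + 3), we have |(-7y + 5) − 26| = 7|y + 3|.
Thus it suffices that |y + 3| < ϵ/7.
Choosing δ = ϵ/7 gives |(-7y + 5) − 26| = 7|y + 3| < ϵ whenever |y + 3| < δ.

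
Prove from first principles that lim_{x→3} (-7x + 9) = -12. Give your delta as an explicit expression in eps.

delta = eps/7

Let eps > 0. We need delta > 0 so that 0 < |x − 3| < delta implies |(-7x + 9) + 12| < eps.
|(-7x + 9) + 12| = |-7x + 21| = 7|x − 3|.
So 7|x − 3| < eps exactly when |x − 3| < eps/7.
Choosing delta = eps/7 gives |(-7x + 9) + 12| = 7|x − 3| < eps whenever |x − 3| < delta.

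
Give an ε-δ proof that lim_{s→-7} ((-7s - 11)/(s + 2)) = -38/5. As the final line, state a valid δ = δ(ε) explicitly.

δ = min(5/2, (25/6)ε)

Let ε > 0. We want δ > 0 with 0 < |s + 7| < δ ⇒ |(-7s - 11)/(s + 2) + 38/5| < ε.
Combining over a common denominator, (-7s - 11)/(s + 2) + 38/5 = [(-7s - 11)·(-5) − 38·(s + 2)] / [(-5)·(s + 2)] = -3(s + 7) / ((-5)(s + 2)).
So |(-7s - 11)/(s + 2) + 38/5| = 3|s + 7| / (5·|s + 2|).
Require δ ≤ 5/2, so |s + 2| ≥ |-5| − |s + 7| > 5 − 5/2 = 5/2.
Hence |(-7s - 11)/(s + 2) + 38/5| < 3|s + 7|/(5·(5/2)) = (6/25)|s + 7|, which is < ε once |s + 7| < (25/6)ε.
Take δ = min(5/2, (25/6)ε). Then 0 < |s + 7| < δ forces both bounds, so |(-7s - 11)/(s + 2) + 38/5| < ε.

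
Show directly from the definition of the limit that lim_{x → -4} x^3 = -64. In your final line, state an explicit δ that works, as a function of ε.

δ = min(2, ε/76)

Let ε > 0 be given. We seek δ > 0 with 0 < |x + 4| < δ ⇒ |x^3 + 64| < ε.
Factor: x^3 + 64 = (x + 4)(x^2 - 4x + 16), so |x^3 + 64| = |x + 4|·|x^2 - 4x + 16|.
Restrict δ ≤ 2. Then |x + 4| < 2 gives |x| < 6, so by the triangle inequality |x^2 - 4x + 16| ≤ 6^2 + 4·6 + 16 = 76.
Hence |x^3 + 64| ≤ 76|x + 4|, which is < ε once |x + 4| < ε/76.
Take δ = min(2, ε/76). If 0 < |x + 4| < δ then both bounds hold and |x^3 + 64| ≤ 76|x + 4| < 76·(ε/76) = ε.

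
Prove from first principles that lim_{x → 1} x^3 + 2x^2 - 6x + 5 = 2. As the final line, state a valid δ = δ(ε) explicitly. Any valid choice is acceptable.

Suppose ε > 0. We want δ > 0 such that 0 < |x − 1| < δ implies |(x^3 + 2x^2 - 6x + 5) − 2| < ε.
(x^3 + 2x^2 - 6x + 5) − 2 = x^3 + 2x^2 - 6x + 3 = (x − 1)(x^2 + 3x - 3).
So |(x^3 + 2x^2 - 6x + 5) − 2| = |x − 1|·|x^2 + 3x - 3|.
Require δ ≤ 1. Then |x − 1| < 1 gives |x| < 2, and by the triangle inequality |x^2 + 3x - 3| ≤ 2^2 + 3·2 + 3 = 13.
Hence |(x^3 + 2x^2 - 6x + 5) − 2| ≤ 13|x − 1| < ε provided |x − 1| < ε/13.
Take δ = min(1, ε/13). Then 0 < |x − 1| < δ gives both |x − 1| < 1 and |x − 1| < ε/13, so |(x^3 + 2x^2 - 6x + 5) − 2| < ε.

δ = min(1, ε/13)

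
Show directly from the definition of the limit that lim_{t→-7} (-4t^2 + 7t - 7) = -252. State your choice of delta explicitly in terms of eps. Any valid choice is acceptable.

delta = min(2, eps/71)

Fix eps > 0. We want delta > 0 such that 0 < |t + 7| < delta implies |(-4t^2 + 7t - 7) + 252| < eps.
(-4t^2 + 7t - 7) + 252 = -4t^2 + 7t + 245 = (t + 7)(-4t + 35).
So |(-4t^2 + 7t - 7) + 252| = |t + 7|·|-4t + 35|.
Require delta ≤ 2. Then |t + 7| < 2 gives |t| < 9, and by the triangle inequality |-4t + 35| ≤ 4·9 + 35 = 71.
Hence |(-4t^2 + 7t - 7) + 252| ≤ 71|t + 7| < eps provided |t + 7| < eps/71.
Choosing delta = min(2, eps/71) ensures both conditions, hence |(-4t^2 + 7t - 7) + 252| < eps.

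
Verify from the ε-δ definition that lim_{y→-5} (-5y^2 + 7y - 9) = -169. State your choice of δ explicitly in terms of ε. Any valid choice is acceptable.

δ = min(1, ε/62)

Suppose ε > 0. We want δ > 0 such that 0 < |y + 5| < δ implies |(-5y^2 + 7y - 9) + 169| < ε.
(-5y^2 + 7y - 9) + 169 = -5y^2 + 7y + 160 = (y + 5)(-5y + 32).
So |(-5y^2 + 7y - 9) + 169| = |y + 5|·|-5y + 32|.
Require δ ≤ 1. Then |y + 5| < 1 gives |y| < 6, and by the triangle inequality |-5y + 32| ≤ 5·6 + 32 = 62.
Hence |(-5y^2 + 7y - 9) + 169| ≤ 62|y + 5| < ε provided |y + 5| < ε/62.
Take δ = min(1, ε/62). Then 0 < |y + 5| < δ gives both |y + 5| < 1 and |y + 5| < ε/62, so |(-5y^2 + 7y - 9) + 169| < ε.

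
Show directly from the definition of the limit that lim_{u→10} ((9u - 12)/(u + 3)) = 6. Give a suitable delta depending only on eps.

delta = min(13/2, (13/6)eps)

Fix eps > 0. We want delta > 0 with 0 < |u − 10| < delta ⇒ |(9u - 12)/(u + 3) − 6| < eps.
Combining over a common denominator, (9u - 12)/(u + 3) − 6 = [(9u - 12)·13 − 78·(u + 3)] / [13·(u + 3)] = 39(u − 10) / (13(u + 3)).
So |(9u - 12)/(u + 3) − 6| = 39|u − 10| / (13·|u + 3|).
Require delta ≤ 13/2, so |u + 3| ≥ |13| − |u − 10| > 13 − 13/2 = 13/2.
Hence |(9u - 12)/(u + 3) − 6| < 39|u − 10|/(13·(13/2)) = (6/13)|u − 10|, which is < eps once |u − 10| < (13/6)eps.
Take delta = min(13/2, (13/6)eps). Then 0 < |u − 10| < delta forces both bounds, so |(9u - 12)/(u + 3) − 6| < eps.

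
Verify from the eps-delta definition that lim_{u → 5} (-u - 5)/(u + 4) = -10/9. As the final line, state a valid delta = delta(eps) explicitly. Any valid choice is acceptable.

Fix eps > 0. We want delta > 0 with 0 < |u − 5| < delta ⇒ |(-u - 5)/(u + 4) + 10/9| < eps.
Combining over a common denominator, (-u - 5)/(u + 4) + 10/9 = [(-u - 5)·9 − (-10)·(u + 4)] / [9·(u + 4)] = 1(u − 5) / (9(u + 4)).
So |(-u - 5)/(u + 4) + 10/9| = |u − 5| / (9·|u + 4|).
Require delta ≤ 9/2, so |u + 4| ≥ |9| − |u − 5| > 9 − 9/2 = 9/2.
Hence |(-u - 5)/(u + 4) + 10/9| < |u − 5|/(9·(9/2)) = (2/81)|u − 5|, which is < eps once |u − 5| < (81/2)eps.
Take delta = min(9/2, (81/2)eps). Then 0 < |u − 5| < delta forces both bounds, so |(-u - 5)/(u + 4) + 10/9| < eps.

delta = min(9/2, (81/2)eps)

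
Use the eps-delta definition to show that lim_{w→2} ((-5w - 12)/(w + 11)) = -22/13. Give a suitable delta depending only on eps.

delta = min(13/2, (169/86)eps)

Let eps > 0 be given. We want delta > 0 with 0 < |w − 2| < delta ⇒ |(-5w - 12)/(w + 11) + 22/13| < eps.
Combining over a common denominator, (-5w - 12)/(w + 11) + 22/13 = [(-5w - 12)·13 − (-22)·(w + 11)] / [13·(w + 11)] = -43(w − 2) / (13(w + 11)).
So |(-5w - 12)/(w + 11) + 22/13| = 43|w − 2| / (13·|w + 11|).
Restrict delta ≤ 13/2. Then |w − 2| < 13/2 gives |w + 11| = |(w − 2) + 13| ≥ 13 − 13/2 = 13/2.
Hence |(-5w - 12)/(w + 11) + 22/13| < 43|w − 2|/(13·(13/2)) = (86/169)|w − 2|, which is < eps once |w − 2| < (169/86)eps.
Take delta = min(13/2, (169/86)eps). Then 0 < |w − 2| < delta forces both bounds, so |(-5w - 12)/(w + 11) + 22/13| < eps.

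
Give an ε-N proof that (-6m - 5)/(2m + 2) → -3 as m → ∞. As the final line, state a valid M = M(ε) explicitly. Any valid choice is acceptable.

Suppose ε > 0. For m ≥ 1, |(-6m - 5)/(2m + 2) + 3| = |2|/(2(2m + 2)) = 2/(2(2m + 2)).
Since 2m + 2 ≥ 2m for m ≥ 1, this is ≤ 2/(2·2m) = (1/2)/m.
So |(-6m - 5)/(2m + 2) + 3| < ε whenever m > (1/2)/ε.
Take M = (1/2)/ε. If m > M then |(-6m - 5)/(2m + 2) + 3| ≤ (1/2)/m < ε.

M = (1/2)/ε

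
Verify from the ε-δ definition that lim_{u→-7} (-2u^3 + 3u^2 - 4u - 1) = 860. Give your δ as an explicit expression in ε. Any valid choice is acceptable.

δ = min(1, ε/387)

Let ε > 0 be given. We want δ > 0 such that 0 < |u + 7| < δ implies |(-2u^3 + 3u^2 - 4u - 1) − 860| < ε.
(-2u^3 + 3u^2 - 4u - 1) − 860 = -2u^3 + 3u^2 - 4u - 861 = (u + 7)(-2u^2 + 17u - 123).
So |(-2u^3 + 3u^2 - 4u - 1) − 860| = |u + 7|·|-2u^2 + 17u - 123|.
Require δ ≤ 1. Then |u + 7| < 1 gives |u| < 8, and by the triangle inequality |-2u^2 + 17u - 123| ≤ 2·8^2 + 17·8 + 123 = 387.
Hence |(-2u^3 + 3u^2 - 4u - 1) − 860| ≤ 387|u + 7| < ε provided |u + 7| < ε/387.
Take δ = min(1, ε/387). Then 0 < |u + 7| < δ gives both |u + 7| < 1 and |u + 7| < ε/387, so |(-2u^3 + 3u^2 - 4u - 1) − 860| < ε.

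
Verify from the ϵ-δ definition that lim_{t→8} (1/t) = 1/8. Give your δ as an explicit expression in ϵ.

δ = min(4, 32ϵ)

Suppose ϵ > 0. We seek δ > 0 such that 0 < |t − 8| < δ implies |1/t − (1/8)| < ϵ.
|1/t − (1/8)| = |8 − t|/(8·|t|) = |t − 8|/(8|t|).
Restrict δ ≤ 4. Then |t − 8| < 4 gives |t| > 4, so 8|t| > 32.
Then |1/t − (1/8)| < |t − 8|/32, which is < ϵ when |t − 8| < 32ϵ.
Take δ = min(4, 32ϵ). Then 0 < |t − 8| < δ gives both |t − 8| < 4 and |t − 8| < 32ϵ, so |1/t − (1/8)| < ϵ.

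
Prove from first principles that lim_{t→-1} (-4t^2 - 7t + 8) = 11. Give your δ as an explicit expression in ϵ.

δ = min(1, ϵ/11)

Let ϵ > 0 be given. We want δ > 0 such that 0 < |t + 1| < δ implies |(-4t^2 - 7t + 8) − 11| < ϵ.
(-4t^2 - 7t + 8) − 11 = -4t^2 - 7t - 3 = (t + 1)(-4t - 3).
So |(-4t^2 - 7t + 8) − 11| = |t + 1|·|-4t - 3|.
Require δ ≤ 1. Then |t + 1| < 1 gives |t| < 2, and by the triangle inequality |-4t - 3| ≤ 4·2 + 3 = 11.
Hence |(-4t^2 - 7t + 8) − 11| ≤ 11|t + 1| < ϵ provided |t + 1| < ϵ/11.
Choosing δ = min(1, ϵ/11) ensures both conditions, hence |(-4t^2 - 7t + 8) − 11| < ϵ.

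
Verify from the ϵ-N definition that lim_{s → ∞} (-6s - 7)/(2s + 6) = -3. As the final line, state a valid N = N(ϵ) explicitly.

Suppose ϵ > 0. We seek N > 0 such that s > N implies |(-6s - 7)/(2s + 6) + 3| < ϵ.
(-6s - 7)/(2s + 6) + 3 = (2(-6s - 7) − (-6)(2s + 6)) / (2(2s + 6)) = 22/(2(2s + 6)).
For s > 0 we have 2s + 6 > 2s, so |(-6s - 7)/(2s + 6) + 3| = 22/(2(2s + 6)) < 22/(2·2s) = (11/2)/s.
Thus |(-6s - 7)/(2s + 6) + 3| < ϵ whenever s > (11/2)/ϵ.
Take N = (11/2)/ϵ. If s > N then |(-6s - 7)/(2s + 6) + 3| < (11/2)/s < ϵ.

N = (11/2)/ϵ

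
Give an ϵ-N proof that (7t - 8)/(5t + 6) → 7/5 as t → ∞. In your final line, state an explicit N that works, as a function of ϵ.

Let ϵ > 0. We seek N > 0 such that t > N implies |(7t - 8)/(5t + 6) − (7/5)| < ϵ.
(7t - 8)/(5t + 6) − (7/5) = (5(7t - 8) − 7(5t + 6)) / (5(5t + 6)) = -82/(5(5t + 6)).
For t > 0 we have 5t + 6 > 5t, so |(7t - 8)/(5t + 6) − (7/5)| = 82/(5(5t + 6)) < 82/(5·5t) = (82/25)/t.
Thus |(7t - 8)/(5t + 6) − (7/5)| < ϵ whenever t > (82/25)/ϵ.
Take N = (82/25)/ϵ. If t > N then |(7t - 8)/(5t + 6) − (7/5)| < (82/25)/t < ϵ.

N = (82/25)/ϵ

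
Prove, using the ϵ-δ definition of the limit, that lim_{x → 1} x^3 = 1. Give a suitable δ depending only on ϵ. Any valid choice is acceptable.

δ = min(1, ϵ/7)

Suppose ϵ > 0. We seek δ > 0 with 0 < |x − 1| < δ ⇒ |x^3 − 1| < ϵ.
Factor: x^3 − 1 = (x − 1)(x^2 + x + 1), so |x^3 − 1| = |x − 1|·|x^2 + x + 1|.
Impose δ ≤ 1 so that |x| < 2; then |x^2 + x + 1| ≤ 7.
Hence |x^3 − 1| ≤ 7|x − 1|, which is < ϵ once |x − 1| < ϵ/7.
Take δ = min(1, ϵ/7). If 0 < |x − 1| < δ then both bounds hold and |x^3 − 1| ≤ 7|x − 1| < 7·(ϵ/7) = ϵ.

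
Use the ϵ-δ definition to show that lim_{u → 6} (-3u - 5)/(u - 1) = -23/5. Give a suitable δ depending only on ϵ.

Fix ϵ > 0. We want δ > 0 with 0 < |u − 6| < δ ⇒ |(-3u - 5)/(u - 1) + 23/5| < ϵ.
Combining over a common denominator, (-3u - 5)/(u - 1) + 23/5 = [(-3u - 5)·5 − (-23)·(u - 1)] / [5·(u - 1)] = 8(u − 6) / (5(u - 1)).
So |(-3u - 5)/(u - 1) + 23/5| = 8|u − 6| / (5·|u − 1|).
Restrict δ ≤ 5/2. Then |u − 6| < 5/2 gives |u − 1| = |(u − 6) + 5| ≥ 5 − 5/2 = 5/2.
Hence |(-3u - 5)/(u - 1) + 23/5| < 8|u − 6|/(5·(5/2)) = (16/25)|u − 6|, which is < ϵ once |u − 6| < (25/16)ϵ.
Take δ = min(5/2, (25/16)ϵ). Then 0 < |u − 6| < δ forces both bounds, so |(-3u - 5)/(u - 1) + 23/5| < ϵ.

δ = min(5/2, (25/16)ϵ)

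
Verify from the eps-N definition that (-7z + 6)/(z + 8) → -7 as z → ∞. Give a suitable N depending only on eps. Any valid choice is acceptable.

N = 62/eps

Fix eps > 0. We seek N > 0 such that z > N implies |(-7z + 6)/(z + 8) + 7| < eps.
(-7z + 6)/(z + 8) + 7 = ((-7z + 6) − (-7)(z + 8)) / ((z + 8)) = 62/((z + 8)).
For z > 0 we have z + 8 > z, so |(-7z + 6)/(z + 8) + 7| = 62/((z + 8)) < 62/(z) = 62/z.
Thus |(-7z + 6)/(z + 8) + 7| < eps whenever z > 62/eps.
Take N = 62/eps. If z > N then |(-7z + 6)/(z + 8) + 7| < 62/z < eps.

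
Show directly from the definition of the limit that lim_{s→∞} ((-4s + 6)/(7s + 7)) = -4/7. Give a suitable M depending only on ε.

Let ε > 0 be given. We seek M > 0 such that s > M implies |(-4s + 6)/(7s + 7) + 4/7| < ε.
(-4s + 6)/(7s + 7) + 4/7 = (7(-4s + 6) − (-4)(7s + 7)) / (7(7s + 7)) = 70/(7(7s + 7)).
For s > 0 we have 7s + 7 > 7s, so |(-4s + 6)/(7s + 7) + 4/7| = 70/(7(7s + 7)) < 70/(7·7s) = (10/7)/s.
Thus |(-4s + 6)/(7s + 7) + 4/7| < ε whenever s > (10/7)/ε.
Take M = (10/7)/ε. If s > M then |(-4s + 6)/(7s + 7) + 4/7| < (10/7)/s < ε.

M = (10/7)/ε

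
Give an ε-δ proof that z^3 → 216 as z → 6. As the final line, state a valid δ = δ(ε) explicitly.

Suppose ε > 0. We seek δ > 0 with 0 < |z − 6| < δ ⇒ |z^3 − 216| < ε.
Factor: z^3 − 216 = (z − 6)(z^2 + 6z + 36), so |z^3 − 216| = |z − 6|·|z^2 + 6z + 36|.
Impose δ ≤ 2 so that |z| < 8; then |z^2 + 6z + 36| ≤ 148.
Hence |z^3 − 216| ≤ 148|z − 6|, which is < ε once |z − 6| < ε/148.
Take δ = min(2, ε/148). If 0 < |z − 6| < δ then both bounds hold and |z^3 − 216| ≤ 148|z − 6| < 148·(ε/148) = ε.

δ = min(2, ε/148)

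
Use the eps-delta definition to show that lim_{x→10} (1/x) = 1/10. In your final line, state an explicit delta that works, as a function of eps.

Let eps > 0. We seek delta > 0 such that 0 < |x − 10| < delta implies |1/x − (1/10)| < eps.
|1/x − (1/10)| = |10 − x|/(10·|x|) = |x − 10|/(10|x|).
Restrict delta ≤ 5. Then |x − 10| < 5 gives |x| > 5, so 10|x| > 50.
Then |1/x − (1/10)| < |x − 10|/50, which is < eps when |x − 10| < 50eps.
Take delta = min(5, 50eps). Then 0 < |x − 10| < delta gives both |x − 10| < 5 and |x − 10| < 50eps, so |1/x − (1/10)| < eps.

delta = min(5, 50eps)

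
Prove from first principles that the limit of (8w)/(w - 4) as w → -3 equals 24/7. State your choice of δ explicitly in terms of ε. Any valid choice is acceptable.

Let ε > 0. We want δ > 0 with 0 < |w + 3| < δ ⇒ |(8w)/(w - 4) − (24/7)| < ε.
Combining over a common denominator, (8w)/(w - 4) − (24/7) = [(8w)·(-7) − (-24)·(w - 4)] / [(-7)·(w - 4)] = -32(w + 3) / ((-7)(w - 4)).
So |(8w)/(w - 4) − (24/7)| = 32|w + 3| / (7·|w − 4|).
Restrict δ ≤ 7/2. Then |w + 3| < 7/2 gives |w − 4| = |(w + 3) + (-7)| ≥ 7 − 7/2 = 7/2.
Hence |(8w)/(w - 4) − (24/7)| < 32|w + 3|/(7·(7/2)) = (64/49)|w + 3|, which is < ε once |w + 3| < (49/64)ε.
Take δ = min(7/2, (49/64)ε). Then 0 < |w + 3| < δ forces both bounds, so |(8w)/(w - 4) − (24/7)| < ε.

δ = min(7/2, (49/64)ε)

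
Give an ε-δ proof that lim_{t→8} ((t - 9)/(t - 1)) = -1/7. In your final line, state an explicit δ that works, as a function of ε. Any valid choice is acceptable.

Fix ε > 0. We want δ > 0 with 0 < |t − 8| < δ ⇒ |(t - 9)/(t - 1) + 1/7| < ε.
Combining over a common denominator, (t - 9)/(t - 1) + 1/7 = [(t - 9)·7 − (-1)·(t - 1)] / [7·(t - 1)] = 8(t − 8) / (7(t - 1)).
So |(t - 9)/(t - 1) + 1/7| = 8|t − 8| / (7·|t − 1|).
Restrict δ ≤ 7/2. Then |t − 8| < 7/2 gives |t − 1| = |(t − 8) + 7| ≥ 7 − 7/2 = 7/2.
Hence |(t - 9)/(t - 1) + 1/7| < 8|t − 8|/(7·(7/2)) = (16/49)|t − 8|, which is < ε once |t − 8| < (49/16)ε.
Take δ = min(7/2, (49/16)ε). Then 0 < |t − 8| < δ forces both bounds, so |(t - 9)/(t - 1) + 1/7| < ε.

δ = min(7/2, (49/16)ε)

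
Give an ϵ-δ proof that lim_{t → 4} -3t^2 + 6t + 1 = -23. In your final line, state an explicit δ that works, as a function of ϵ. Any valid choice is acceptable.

δ = min(1, ϵ/21)

Let ϵ > 0 be given. We want δ > 0 such that 0 < |t − 4| < δ implies |(-3t^2 + 6t + 1) + 23| < ϵ.
(-3t^2 + 6t + 1) + 23 = -3t^2 + 6t + 24 = (t − 4)(-3t - 6).
So |(-3t^2 + 6t + 1) + 23| = |t − 4|·|-3t - 6|.
Require δ ≤ 1. Then |t − 4| < 1 gives |t| < 5, and by the triangle inequality |-3t - 6| ≤ 3·5 + 6 = 21.
Hence |(-3t^2 + 6t + 1) + 23| ≤ 21|t − 4| < ϵ provided |t − 4| < ϵ/21.
Choosing δ = min(1, ϵ/21) ensures both conditions, hence |(-3t^2 + 6t + 1) + 23| < ϵ.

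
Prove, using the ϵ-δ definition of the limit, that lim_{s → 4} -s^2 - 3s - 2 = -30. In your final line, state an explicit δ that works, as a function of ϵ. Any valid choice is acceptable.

Fix ϵ > 0. We want δ > 0 such that 0 < |s − 4| < δ implies |(-s^2 - 3s - 2) + 30| < ϵ.
(-s^2 - 3s - 2) + 30 = -s^2 - 3s + 28 = (s − 4)(-s - 7).
So |(-s^2 - 3s - 2) + 30| = |s − 4|·|-s - 7|.
Require δ ≤ 1. Then |s − 4| < 1 gives |s| < 5, and by the triangle inequality |-s - 7| ≤ 5 + 7 = 12.
Hence |(-s^2 - 3s - 2) + 30| ≤ 12|s − 4| < ϵ provided |s − 4| < ϵ/12.
Take δ = min(1, ϵ/12). Then 0 < |s − 4| < δ gives both |s − 4| < 1 and |s − 4| < ϵ/12, so |(-s^2 - 3s - 2) + 30| < ϵ.

δ = min(1, ϵ/12)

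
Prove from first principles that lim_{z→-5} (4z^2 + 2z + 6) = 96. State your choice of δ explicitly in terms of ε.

Let ε > 0 be given. We want δ > 0 such that 0 < |z + 5| < δ implies |(4z^2 + 2z + 6) − 96| < ε.
(4z^2 + 2z + 6) − 96 = 4z^2 + 2z - 90 = (z + 5)(4z - 18).
So |(4z^2 + 2z + 6) − 96| = |z + 5|·|4z - 18|.
Assume first that |z + 5| < 2, so |z| < 7. Then |4z - 18| ≤ 4·7 + 18 = 46.
Hence |(4z^2 + 2z + 6) − 96| ≤ 46|z + 5| < ε provided |z + 5| < ε/46.
Choosing δ = min(2, ε/46) ensures both conditions, hence |(4z^2 + 2z + 6) − 96| < ε.

δ = min(2, ε/46)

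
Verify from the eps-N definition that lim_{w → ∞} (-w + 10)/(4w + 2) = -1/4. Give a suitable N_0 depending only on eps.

Fix eps > 0. We seek N_0 > 0 such that w > N_0 implies |(-w + 10)/(4w + 2) + 1/4| < eps.
(-w + 10)/(4w + 2) + 1/4 = (4(-w + 10) − (-1)(4w + 2)) / (4(4w + 2)) = 42/(4(4w + 2)).
For w > 0 we have 4w + 2 > 4w, so |(-w + 10)/(4w + 2) + 1/4| = 42/(4(4w + 2)) < 42/(4·4w) = (21/8)/w.
Thus |(-w + 10)/(4w + 2) + 1/4| < eps whenever w > (21/8)/eps.
Take N_0 = (21/8)/eps. If w > N_0 then |(-w + 10)/(4w + 2) + 1/4| < (21/8)/w < eps.

N_0 = (21/8)/eps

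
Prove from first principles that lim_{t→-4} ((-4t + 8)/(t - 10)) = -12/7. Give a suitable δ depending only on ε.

δ = min(7, (49/16)ε)

Let ε > 0 be given. We want δ > 0 with 0 < |t + 4| < δ ⇒ |(-4t + 8)/(t - 10) + 12/7| < ε.
Combining over a common denominator, (-4t + 8)/(t - 10) + 12/7 = [(-4t + 8)·(-14) − 24·(t - 10)] / [(-14)·(t - 10)] = 32(t + 4) / ((-14)(t - 10)).
So |(-4t + 8)/(t - 10) + 12/7| = 32|t + 4| / (14·|t − 10|).
Require δ ≤ 7, so |t − 10| ≥ |-14| − |t + 4| > 14 − 7 = 7.
Hence |(-4t + 8)/(t - 10) + 12/7| < 32|t + 4|/(14·7) = (16/49)|t + 4|, which is < ε once |t + 4| < (49/16)ε.
Take δ = min(7, (49/16)ε). Then 0 < |t + 4| < δ forces both bounds, so |(-4t + 8)/(t - 10) + 12/7| < ε.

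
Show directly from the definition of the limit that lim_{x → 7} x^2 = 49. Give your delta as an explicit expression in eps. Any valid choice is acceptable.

Fix eps > 0. We seek delta > 0 with 0 < |x − 7| < delta ⇒ |x^2 − 49| < eps.
Factor: x^2 − 49 = (x − 7)(x + 7), so |x^2 − 49| = |x − 7|·|x + 7|.
Restrict delta ≤ 1. Then |x − 7| < 1 gives |x| < 8, so by the triangle inequality |x + 7| ≤ 8 + 7 = 15.
Hence |x^2 − 49| ≤ 15|x − 7|, which is < eps once |x − 7| < eps/15.
Take delta = min(1, eps/15). If 0 < |x − 7| < delta then both bounds hold and |x^2 − 49| ≤ 15|x − 7| < 15·(eps/15) = eps.

delta = min(1, eps/15)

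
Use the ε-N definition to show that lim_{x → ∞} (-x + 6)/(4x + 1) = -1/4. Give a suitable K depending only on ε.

Let ε > 0 be given. We seek K > 0 such that x > K implies |(-x + 6)/(4x + 1) + 1/4| < ε.
(-x + 6)/(4x + 1) + 1/4 = (4(-x + 6) − (-1)(4x + 1)) / (4(4x + 1)) = 25/(4(4x + 1)).
For x > 0 we have 4x + 1 > 4x, so |(-x + 6)/(4x + 1) + 1/4| = 25/(4(4x + 1)) < 25/(4·4x) = (25/16)/x.
Thus |(-x + 6)/(4x + 1) + 1/4| < ε whenever x > (25/16)/ε.
Take K = (25/16)/ε. If x > K then |(-x + 6)/(4x + 1) + 1/4| < (25/16)/x < ε.

K = (25/16)/ε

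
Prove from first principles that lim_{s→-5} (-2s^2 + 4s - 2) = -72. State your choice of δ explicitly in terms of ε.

δ = min(1, ε/26)

Fix ε > 0. We want δ > 0 such that 0 < |s + 5| < δ implies |(-2s^2 + 4s - 2) + 72| < ε.
(-2s^2 + 4s - 2) + 72 = -2s^2 + 4s + 70 = (s + 5)(-2s + 14).
So |(-2s^2 + 4s - 2) + 72| = |s + 5|·|-2s + 14|.
Require δ ≤ 1. Then |s + 5| < 1 gives |s| < 6, and by the triangle inequality |-2s + 14| ≤ 2·6 + 14 = 26.
Hence |(-2s^2 + 4s - 2) + 72| ≤ 26|s + 5| < ε provided |s + 5| < ε/26.
Choosing δ = min(1, ε/26) ensures both conditions, hence |(-2s^2 + 4s - 2) + 72| < ε.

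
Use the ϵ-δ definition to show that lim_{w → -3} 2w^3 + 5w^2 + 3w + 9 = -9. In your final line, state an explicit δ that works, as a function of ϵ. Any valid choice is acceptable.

Suppose ϵ > 0. We want δ > 0 such that 0 < |w + 3| < δ implies |(2w^3 + 5w^2 + 3w + 9) + 9| < ϵ.
(2w^3 + 5w^2 + 3w + 9) + 9 = 2w^3 + 5w^2 + 3w + 18 = (w + 3)(2w^2 - w + 6).
So |(2w^3 + 5w^2 + 3w + 9) + 9| = |w + 3|·|2w^2 - w + 6|.
Require δ ≤ 1. Then |w + 3| < 1 gives |w| < 4, and by the triangle inequality |2w^2 - w + 6| ≤ 2·4^2 + 4 + 6 = 42.
Hence |(2w^3 + 5w^2 + 3w + 9) + 9| ≤ 42|w + 3| < ϵ provided |w + 3| < ϵ/42.
Choosing δ = min(1, ϵ/42) ensures both conditions, hence |(2w^3 + 5w^2 + 3w + 9) + 9| < ϵ.

δ = min(1, ϵ/42)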